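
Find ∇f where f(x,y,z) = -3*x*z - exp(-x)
(-3*z + exp(-x), 0, -3*x)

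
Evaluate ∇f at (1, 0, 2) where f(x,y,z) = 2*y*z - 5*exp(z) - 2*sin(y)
(0, 2, -5*exp(2))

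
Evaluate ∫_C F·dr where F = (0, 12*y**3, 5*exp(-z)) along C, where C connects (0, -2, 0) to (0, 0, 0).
-48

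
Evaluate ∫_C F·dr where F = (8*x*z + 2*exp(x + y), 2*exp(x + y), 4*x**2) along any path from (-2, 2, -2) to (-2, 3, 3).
2*E + 78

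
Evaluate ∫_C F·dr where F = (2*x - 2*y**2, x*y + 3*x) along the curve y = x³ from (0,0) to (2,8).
408/7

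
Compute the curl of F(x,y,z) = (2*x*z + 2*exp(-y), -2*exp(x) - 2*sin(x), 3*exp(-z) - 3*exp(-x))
(0, 2*x - 3*exp(-x), -2*exp(x) - 2*cos(x) + 2*exp(-y))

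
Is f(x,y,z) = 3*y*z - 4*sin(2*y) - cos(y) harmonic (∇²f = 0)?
No, ∇²f = (32*sin(y) + 1)*cos(y)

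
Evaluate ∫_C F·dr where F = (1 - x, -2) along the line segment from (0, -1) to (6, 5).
-24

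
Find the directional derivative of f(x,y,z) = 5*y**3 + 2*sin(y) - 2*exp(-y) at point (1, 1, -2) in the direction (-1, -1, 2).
sqrt(6)*(-E*(2*cos(1) + 15) - 2)*exp(-1)/6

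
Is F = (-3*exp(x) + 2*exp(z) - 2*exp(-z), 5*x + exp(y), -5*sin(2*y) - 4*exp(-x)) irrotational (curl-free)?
No, ∇×F = (-10*cos(2*y), 2*exp(z) + 2*exp(-z) - 4*exp(-x), 5)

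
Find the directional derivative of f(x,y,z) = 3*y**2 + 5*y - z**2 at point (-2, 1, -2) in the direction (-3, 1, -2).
3*sqrt(14)/14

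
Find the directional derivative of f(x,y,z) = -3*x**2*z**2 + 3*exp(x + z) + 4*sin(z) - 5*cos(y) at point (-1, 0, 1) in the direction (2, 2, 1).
4*cos(1)/3 + 5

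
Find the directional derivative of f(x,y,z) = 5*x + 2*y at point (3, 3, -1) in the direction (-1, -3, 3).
-11*sqrt(19)/19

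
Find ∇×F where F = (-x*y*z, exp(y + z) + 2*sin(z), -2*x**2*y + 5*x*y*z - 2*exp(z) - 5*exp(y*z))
(-2*x**2 + 5*x*z - 5*z*exp(y*z) - exp(y + z) - 2*cos(z), y*(3*x - 5*z), x*z)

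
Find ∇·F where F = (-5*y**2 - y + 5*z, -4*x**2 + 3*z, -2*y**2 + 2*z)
2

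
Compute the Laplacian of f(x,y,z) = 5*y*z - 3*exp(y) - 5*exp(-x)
-3*exp(y) - 5*exp(-x)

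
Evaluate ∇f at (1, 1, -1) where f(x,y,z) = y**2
(0, 2, 0)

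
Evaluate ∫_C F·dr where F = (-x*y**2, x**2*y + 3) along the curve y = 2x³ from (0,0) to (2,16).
304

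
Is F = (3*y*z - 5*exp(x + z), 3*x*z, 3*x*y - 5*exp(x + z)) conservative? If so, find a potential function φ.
Yes, F is conservative. φ = 3*x*y*z - 5*exp(x + z)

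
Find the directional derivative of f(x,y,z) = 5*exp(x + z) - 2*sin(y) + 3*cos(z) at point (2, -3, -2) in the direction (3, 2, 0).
sqrt(13)*(15 - 4*cos(3))/13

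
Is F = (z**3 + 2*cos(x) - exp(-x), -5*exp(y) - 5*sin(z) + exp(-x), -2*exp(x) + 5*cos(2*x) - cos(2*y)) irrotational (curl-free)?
No, ∇×F = (2*sin(2*y) + 5*cos(z), 3*z**2 + 2*exp(x) + 10*sin(2*x), -exp(-x))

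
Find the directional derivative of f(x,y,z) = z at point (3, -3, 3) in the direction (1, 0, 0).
0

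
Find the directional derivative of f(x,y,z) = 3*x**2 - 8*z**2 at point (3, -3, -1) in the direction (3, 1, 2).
43*sqrt(14)/7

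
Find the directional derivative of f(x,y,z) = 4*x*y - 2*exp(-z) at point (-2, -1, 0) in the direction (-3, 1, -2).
0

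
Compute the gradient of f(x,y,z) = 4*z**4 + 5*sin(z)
(0, 0, 16*z**3 + 5*cos(z))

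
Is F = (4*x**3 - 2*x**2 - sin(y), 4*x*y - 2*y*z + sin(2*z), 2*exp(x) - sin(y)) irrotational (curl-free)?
No, ∇×F = (2*y - cos(y) - 2*cos(2*z), -2*exp(x), 4*y + cos(y))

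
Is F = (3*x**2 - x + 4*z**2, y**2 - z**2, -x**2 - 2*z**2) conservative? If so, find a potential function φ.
No, ∇×F = (2*z, 2*x + 8*z, 0) ≠ 0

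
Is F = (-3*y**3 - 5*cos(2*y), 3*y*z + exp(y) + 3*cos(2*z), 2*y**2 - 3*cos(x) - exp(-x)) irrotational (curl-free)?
No, ∇×F = (y + 6*sin(2*z), -3*sin(x) - exp(-x), 9*y**2 - 10*sin(2*y))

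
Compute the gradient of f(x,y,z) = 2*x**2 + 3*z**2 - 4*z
(4*x, 0, 6*z - 4)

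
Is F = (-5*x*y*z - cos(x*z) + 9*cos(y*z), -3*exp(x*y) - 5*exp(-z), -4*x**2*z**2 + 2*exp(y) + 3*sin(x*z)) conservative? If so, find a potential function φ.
No, ∇×F = (2*exp(y) - 5*exp(-z), -5*x*y + 8*x*z**2 + x*sin(x*z) - 9*y*sin(y*z) - 3*z*cos(x*z), 5*x*z - 3*y*exp(x*y) + 9*z*sin(y*z)) ≠ 0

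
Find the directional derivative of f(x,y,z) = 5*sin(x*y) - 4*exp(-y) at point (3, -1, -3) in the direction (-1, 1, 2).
2*sqrt(6)*(5*cos(3) + E)/3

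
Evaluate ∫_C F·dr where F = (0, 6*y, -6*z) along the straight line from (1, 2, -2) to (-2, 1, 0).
3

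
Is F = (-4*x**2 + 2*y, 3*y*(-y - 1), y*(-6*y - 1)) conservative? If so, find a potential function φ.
No, ∇×F = (-12*y - 1, 0, -2) ≠ 0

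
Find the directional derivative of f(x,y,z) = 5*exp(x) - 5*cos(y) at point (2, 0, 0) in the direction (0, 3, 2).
0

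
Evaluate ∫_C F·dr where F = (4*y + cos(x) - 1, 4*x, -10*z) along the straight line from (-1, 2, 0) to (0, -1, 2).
-13 + sin(1)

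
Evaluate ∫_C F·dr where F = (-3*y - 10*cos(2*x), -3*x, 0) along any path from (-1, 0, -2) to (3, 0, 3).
-5*sin(2) - 5*sin(6)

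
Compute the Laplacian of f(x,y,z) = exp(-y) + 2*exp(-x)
exp(-y) + 2*exp(-x)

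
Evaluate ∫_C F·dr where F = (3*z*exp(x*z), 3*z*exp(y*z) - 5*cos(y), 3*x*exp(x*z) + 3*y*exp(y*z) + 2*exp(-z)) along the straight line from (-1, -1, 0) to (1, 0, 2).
-5*sin(1) - 1 - 2*exp(-2) + 3*exp(2)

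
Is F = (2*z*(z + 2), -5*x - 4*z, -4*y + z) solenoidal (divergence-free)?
No, ∇·F = 1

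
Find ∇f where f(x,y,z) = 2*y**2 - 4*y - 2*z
(0, 4*y - 4, -2)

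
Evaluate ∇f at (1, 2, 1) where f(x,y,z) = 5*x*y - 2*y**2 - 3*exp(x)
(10 - 3*E, -3, 0)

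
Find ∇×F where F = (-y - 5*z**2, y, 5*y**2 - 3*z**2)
(10*y, -10*z, 1)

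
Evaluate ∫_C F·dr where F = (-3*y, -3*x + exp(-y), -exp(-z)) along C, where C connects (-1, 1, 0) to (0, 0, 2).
-5 + exp(-2) + exp(-1)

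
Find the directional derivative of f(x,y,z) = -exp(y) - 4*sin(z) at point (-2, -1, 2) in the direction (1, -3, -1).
sqrt(11)*(4*E*cos(2) + 3)*exp(-1)/11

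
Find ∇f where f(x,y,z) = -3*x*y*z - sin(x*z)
(-z*(3*y + cos(x*z)), -3*x*z, -x*(3*y + cos(x*z)))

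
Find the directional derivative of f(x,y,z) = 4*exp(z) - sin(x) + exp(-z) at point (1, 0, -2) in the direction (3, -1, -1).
sqrt(11)*(-3*exp(2)*cos(1) - 4 + exp(4))*exp(-2)/11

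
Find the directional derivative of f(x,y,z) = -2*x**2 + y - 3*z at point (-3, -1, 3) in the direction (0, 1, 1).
-sqrt(2)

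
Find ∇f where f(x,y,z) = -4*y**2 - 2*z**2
(0, -8*y, -4*z)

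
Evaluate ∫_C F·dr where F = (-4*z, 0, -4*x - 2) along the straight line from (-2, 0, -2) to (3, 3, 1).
-2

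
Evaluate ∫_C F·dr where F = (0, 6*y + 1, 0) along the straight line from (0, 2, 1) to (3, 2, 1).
0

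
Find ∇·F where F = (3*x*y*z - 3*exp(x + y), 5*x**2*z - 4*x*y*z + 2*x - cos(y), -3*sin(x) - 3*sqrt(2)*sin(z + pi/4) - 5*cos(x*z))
-4*x*z + 5*x*sin(x*z) + 3*y*z - 3*exp(x + y) + sin(y) - 3*sqrt(2)*cos(z + pi/4)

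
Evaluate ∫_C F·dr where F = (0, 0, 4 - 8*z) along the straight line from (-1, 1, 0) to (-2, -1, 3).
-24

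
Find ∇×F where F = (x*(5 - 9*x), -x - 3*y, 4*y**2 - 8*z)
(8*y, 0, -1)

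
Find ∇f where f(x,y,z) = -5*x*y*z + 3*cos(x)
(-5*y*z - 3*sin(x), -5*x*z, -5*x*y)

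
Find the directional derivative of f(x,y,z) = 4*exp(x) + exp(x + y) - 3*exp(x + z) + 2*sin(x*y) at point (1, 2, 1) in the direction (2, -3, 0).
sqrt(13)*(-6*exp(2) - exp(3) + 2*cos(2) + 8*E)/13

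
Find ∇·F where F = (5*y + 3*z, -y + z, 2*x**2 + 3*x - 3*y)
-1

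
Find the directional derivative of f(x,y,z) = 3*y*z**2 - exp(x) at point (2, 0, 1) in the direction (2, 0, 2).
-sqrt(2)*exp(2)/2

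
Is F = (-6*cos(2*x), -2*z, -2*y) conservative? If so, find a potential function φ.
Yes, F is conservative. φ = -2*y*z - 3*sin(2*x)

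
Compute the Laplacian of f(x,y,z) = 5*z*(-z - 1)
-10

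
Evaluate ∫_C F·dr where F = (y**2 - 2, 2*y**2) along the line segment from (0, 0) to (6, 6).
204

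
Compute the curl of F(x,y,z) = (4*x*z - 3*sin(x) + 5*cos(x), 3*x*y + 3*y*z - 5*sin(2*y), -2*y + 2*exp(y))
(-3*y + 2*exp(y) - 2, 4*x, 3*y)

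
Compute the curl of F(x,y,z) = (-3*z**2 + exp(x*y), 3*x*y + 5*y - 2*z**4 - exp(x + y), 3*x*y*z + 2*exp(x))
(z*(3*x + 8*z**2), -3*y*z - 6*z - 2*exp(x), -x*exp(x*y) + 3*y - exp(x + y))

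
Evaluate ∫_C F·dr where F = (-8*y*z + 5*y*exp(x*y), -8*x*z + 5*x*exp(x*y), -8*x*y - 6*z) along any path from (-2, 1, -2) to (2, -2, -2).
-32 - 5*exp(-2) + 5*exp(-4)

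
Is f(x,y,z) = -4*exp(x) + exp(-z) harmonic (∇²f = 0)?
No, ∇²f = -4*exp(x) + exp(-z)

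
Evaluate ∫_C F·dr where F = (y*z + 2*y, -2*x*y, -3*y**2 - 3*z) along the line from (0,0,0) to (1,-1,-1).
-11/6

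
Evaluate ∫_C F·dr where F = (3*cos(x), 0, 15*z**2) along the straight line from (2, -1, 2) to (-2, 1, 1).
-35 - 6*sin(2)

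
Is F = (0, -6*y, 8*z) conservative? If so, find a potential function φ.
Yes, F is conservative. φ = -3*y**2 + 4*z**2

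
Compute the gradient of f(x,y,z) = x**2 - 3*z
(2*x, 0, -3)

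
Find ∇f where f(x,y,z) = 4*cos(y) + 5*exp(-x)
(-5*exp(-x), -4*sin(y), 0)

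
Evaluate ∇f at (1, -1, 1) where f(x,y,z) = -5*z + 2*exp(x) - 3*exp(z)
(2*E, 0, -3*E - 5)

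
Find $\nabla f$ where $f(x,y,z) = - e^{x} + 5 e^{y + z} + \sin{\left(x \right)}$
(-exp(x) + cos(x), 5*exp(y + z), 5*exp(y + z))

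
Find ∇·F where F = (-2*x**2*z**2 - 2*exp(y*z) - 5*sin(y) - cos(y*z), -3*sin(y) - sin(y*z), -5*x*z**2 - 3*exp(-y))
-4*x*z**2 - 10*x*z - z*cos(y*z) - 3*cos(y)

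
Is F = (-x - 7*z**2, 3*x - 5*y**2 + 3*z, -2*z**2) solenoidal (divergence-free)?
No, ∇·F = -10*y - 4*z - 1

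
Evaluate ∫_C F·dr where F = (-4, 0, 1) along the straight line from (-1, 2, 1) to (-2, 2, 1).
4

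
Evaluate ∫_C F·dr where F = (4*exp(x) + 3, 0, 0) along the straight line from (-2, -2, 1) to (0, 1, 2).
10 - 4*exp(-2)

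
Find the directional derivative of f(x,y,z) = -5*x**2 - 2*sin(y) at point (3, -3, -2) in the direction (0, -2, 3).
4*sqrt(13)*cos(3)/13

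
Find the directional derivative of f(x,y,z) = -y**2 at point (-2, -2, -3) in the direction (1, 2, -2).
8/3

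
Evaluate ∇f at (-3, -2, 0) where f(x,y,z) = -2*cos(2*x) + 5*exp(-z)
(-4*sin(6), 0, -5)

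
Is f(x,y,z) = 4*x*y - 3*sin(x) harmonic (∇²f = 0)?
No, ∇²f = 3*sin(x)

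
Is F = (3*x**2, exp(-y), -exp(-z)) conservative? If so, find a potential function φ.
Yes, F is conservative. φ = x**3 + exp(-z) - exp(-y)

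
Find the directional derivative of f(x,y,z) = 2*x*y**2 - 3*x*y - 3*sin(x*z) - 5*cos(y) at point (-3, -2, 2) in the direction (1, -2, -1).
sqrt(6)*(-52 - 15*cos(6) + 10*sin(2))/6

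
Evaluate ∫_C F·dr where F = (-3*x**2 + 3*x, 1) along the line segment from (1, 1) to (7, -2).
-273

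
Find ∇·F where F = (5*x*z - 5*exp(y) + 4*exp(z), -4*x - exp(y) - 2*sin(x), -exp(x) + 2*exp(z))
5*z - exp(y) + 2*exp(z)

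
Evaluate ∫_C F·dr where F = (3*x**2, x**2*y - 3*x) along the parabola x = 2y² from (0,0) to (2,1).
20/3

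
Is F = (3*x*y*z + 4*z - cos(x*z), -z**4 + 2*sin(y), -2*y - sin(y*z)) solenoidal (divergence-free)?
No, ∇·F = 3*y*z - y*cos(y*z) + z*sin(x*z) + 2*cos(y)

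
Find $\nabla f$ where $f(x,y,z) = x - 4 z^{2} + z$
(1, 0, 1 - 8*z)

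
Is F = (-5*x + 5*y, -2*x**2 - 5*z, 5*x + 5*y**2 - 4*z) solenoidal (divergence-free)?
No, ∇·F = -9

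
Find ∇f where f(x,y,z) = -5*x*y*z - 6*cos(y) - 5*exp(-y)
(-5*y*z, -5*x*z + 6*sin(y) + 5*exp(-y), -5*x*y)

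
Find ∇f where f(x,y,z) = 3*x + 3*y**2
(3, 6*y, 0)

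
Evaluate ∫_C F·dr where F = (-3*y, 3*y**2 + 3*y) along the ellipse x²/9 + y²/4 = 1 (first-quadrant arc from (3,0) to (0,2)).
14 + 9*pi/2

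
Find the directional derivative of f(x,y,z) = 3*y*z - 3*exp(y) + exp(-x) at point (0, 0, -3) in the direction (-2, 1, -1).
-5*sqrt(6)/3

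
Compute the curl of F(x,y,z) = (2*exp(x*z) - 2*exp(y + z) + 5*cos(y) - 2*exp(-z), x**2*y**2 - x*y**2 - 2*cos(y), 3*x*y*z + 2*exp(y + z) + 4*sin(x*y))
(3*x*z + 4*x*cos(x*y) + 2*exp(y + z), 2*x*exp(x*z) - 3*y*z - 4*y*cos(x*y) - 2*exp(y + z) + 2*exp(-z), 2*x*y**2 - y**2 + 2*exp(y + z) + 5*sin(y))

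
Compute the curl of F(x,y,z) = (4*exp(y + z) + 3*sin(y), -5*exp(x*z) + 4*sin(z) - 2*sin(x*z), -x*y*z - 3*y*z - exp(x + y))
(-x*z + 5*x*exp(x*z) + 2*x*cos(x*z) - 3*z - exp(x + y) - 4*cos(z), y*z + exp(x + y) + 4*exp(y + z), -5*z*exp(x*z) - 2*z*cos(x*z) - 4*exp(y + z) - 3*cos(y))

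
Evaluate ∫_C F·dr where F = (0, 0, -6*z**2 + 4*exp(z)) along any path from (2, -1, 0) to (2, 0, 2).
-20 + 4*exp(2)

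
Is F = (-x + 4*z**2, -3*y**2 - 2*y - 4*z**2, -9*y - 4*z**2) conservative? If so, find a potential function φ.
No, ∇×F = (8*z - 9, 8*z, 0) ≠ 0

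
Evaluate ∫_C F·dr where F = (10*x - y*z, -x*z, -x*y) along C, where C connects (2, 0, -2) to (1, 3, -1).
-12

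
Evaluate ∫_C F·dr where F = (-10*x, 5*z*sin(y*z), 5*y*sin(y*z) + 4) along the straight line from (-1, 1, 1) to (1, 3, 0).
-9 + 5*cos(1)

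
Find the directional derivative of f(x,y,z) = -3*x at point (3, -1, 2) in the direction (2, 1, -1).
-sqrt(6)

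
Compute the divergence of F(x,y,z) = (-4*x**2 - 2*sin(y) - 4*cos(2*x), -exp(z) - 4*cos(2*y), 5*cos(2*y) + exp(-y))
-8*x + 8*sin(2*x) + 8*sin(2*y)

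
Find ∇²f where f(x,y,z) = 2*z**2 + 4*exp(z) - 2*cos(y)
4*exp(z) + 2*cos(y) + 4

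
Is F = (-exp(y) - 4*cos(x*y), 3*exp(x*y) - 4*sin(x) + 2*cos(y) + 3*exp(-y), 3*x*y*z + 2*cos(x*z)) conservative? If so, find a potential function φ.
No, ∇×F = (3*x*z, z*(-3*y + 2*sin(x*z)), -4*x*sin(x*y) + 3*y*exp(x*y) + exp(y) - 4*cos(x)) ≠ 0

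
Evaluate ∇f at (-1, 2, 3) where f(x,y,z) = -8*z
(0, 0, -8)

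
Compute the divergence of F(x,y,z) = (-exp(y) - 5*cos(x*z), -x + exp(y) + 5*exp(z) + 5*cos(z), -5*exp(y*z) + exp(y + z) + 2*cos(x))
-5*y*exp(y*z) + 5*z*sin(x*z) + exp(y) + exp(y + z)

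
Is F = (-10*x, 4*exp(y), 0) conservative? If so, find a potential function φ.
Yes, F is conservative. φ = -5*x**2 + 4*exp(y)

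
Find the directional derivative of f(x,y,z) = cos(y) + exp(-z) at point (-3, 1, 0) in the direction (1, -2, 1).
sqrt(6)*(-1 + 2*sin(1))/6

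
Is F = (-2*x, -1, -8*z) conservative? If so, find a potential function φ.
Yes, F is conservative. φ = -x**2 - y - 4*z**2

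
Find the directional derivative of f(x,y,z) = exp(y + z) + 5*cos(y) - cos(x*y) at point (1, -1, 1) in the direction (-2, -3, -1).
sqrt(14)*(-sin(1) - 2/7)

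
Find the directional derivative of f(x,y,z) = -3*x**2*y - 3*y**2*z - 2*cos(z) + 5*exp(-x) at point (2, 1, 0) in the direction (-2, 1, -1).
5*sqrt(6)*(2 + 3*exp(2))*exp(-2)/6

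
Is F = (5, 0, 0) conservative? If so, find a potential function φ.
Yes, F is conservative. φ = 5*x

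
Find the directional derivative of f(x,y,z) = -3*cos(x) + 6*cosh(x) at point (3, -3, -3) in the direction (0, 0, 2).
0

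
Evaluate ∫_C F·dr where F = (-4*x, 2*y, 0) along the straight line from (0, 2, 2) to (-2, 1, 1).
-11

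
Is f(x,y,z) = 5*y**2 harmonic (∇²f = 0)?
No, ∇²f = 10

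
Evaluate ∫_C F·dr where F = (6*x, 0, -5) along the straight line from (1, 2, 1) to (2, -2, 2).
4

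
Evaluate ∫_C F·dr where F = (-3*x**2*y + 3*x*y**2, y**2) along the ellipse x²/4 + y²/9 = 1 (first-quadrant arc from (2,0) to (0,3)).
-18 + 9*pi/2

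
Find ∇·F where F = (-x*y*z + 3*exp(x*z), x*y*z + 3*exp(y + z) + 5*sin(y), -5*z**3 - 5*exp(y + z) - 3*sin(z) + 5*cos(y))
x*z - y*z - 15*z**2 + 3*z*exp(x*z) - 2*exp(y + z) + 5*cos(y) - 3*cos(z)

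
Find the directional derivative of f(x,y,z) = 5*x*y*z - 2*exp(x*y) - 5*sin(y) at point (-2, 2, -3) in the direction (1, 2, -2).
2*(2 + 5*(7 - cos(2))*exp(4))*exp(-4)/3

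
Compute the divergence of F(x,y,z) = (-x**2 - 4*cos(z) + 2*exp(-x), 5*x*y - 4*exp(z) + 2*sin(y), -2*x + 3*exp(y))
3*x + 2*cos(y) - 2*exp(-x)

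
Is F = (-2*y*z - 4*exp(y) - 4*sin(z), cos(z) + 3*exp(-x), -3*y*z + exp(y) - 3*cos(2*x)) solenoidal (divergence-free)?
No, ∇·F = -3*y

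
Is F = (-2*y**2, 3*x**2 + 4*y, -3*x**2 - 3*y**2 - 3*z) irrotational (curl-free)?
No, ∇×F = (-6*y, 6*x, 6*x + 4*y)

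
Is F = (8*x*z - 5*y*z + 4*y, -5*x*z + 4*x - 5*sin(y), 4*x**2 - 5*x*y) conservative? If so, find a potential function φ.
Yes, F is conservative. φ = 4*x**2*z - 5*x*y*z + 4*x*y + 5*cos(y)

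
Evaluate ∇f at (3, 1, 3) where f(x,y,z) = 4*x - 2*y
(4, -2, 0)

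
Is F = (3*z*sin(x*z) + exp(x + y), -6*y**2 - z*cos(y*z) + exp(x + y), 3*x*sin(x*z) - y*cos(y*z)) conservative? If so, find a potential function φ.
Yes, F is conservative. φ = -2*y**3 + exp(x + y) - sin(y*z) - 3*cos(x*z)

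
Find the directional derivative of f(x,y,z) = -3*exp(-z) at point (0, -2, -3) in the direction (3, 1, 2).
3*sqrt(14)*exp(3)/7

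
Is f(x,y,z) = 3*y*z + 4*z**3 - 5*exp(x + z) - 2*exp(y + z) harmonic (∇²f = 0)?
No, ∇²f = 24*z - 10*exp(x + z) - 4*exp(y + z)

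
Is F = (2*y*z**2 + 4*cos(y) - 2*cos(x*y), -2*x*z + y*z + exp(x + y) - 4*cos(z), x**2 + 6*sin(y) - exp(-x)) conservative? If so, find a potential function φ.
No, ∇×F = (2*x - y - 4*sin(z) + 6*cos(y), -2*x + 4*y*z - exp(-x), -2*x*sin(x*y) - 2*z**2 - 2*z + exp(x + y) + 4*sin(y)) ≠ 0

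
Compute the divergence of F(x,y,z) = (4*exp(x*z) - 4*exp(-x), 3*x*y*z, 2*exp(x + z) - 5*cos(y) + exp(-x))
3*x*z + 4*z*exp(x*z) + 2*exp(x + z) + 4*exp(-x)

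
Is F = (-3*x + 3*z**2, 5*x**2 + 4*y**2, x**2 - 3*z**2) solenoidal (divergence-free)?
No, ∇·F = 8*y - 6*z - 3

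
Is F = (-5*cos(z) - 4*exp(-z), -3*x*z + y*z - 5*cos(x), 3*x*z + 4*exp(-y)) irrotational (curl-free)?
No, ∇×F = (3*x - y - 4*exp(-y), -3*z + 5*sin(z) + 4*exp(-z), -3*z + 5*sin(x))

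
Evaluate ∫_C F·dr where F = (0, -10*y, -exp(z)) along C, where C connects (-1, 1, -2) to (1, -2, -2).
-15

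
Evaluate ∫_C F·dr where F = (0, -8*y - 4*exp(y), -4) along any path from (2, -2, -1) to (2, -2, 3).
-16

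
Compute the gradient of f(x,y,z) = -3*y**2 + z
(0, -6*y, 1)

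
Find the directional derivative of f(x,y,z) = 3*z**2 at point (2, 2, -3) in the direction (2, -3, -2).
36*sqrt(17)/17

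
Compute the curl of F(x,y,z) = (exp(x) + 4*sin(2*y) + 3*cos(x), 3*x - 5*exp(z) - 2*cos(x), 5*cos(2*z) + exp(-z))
(5*exp(z), 0, 2*sin(x) - 8*cos(2*y) + 3)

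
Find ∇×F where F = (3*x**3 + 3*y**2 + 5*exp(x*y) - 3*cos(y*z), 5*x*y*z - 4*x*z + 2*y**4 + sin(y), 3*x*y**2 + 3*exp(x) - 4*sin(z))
(x*(y + 4), -3*y**2 + 3*y*sin(y*z) - 3*exp(x), -5*x*exp(x*y) + 5*y*z - 6*y - 3*z*sin(y*z) - 4*z)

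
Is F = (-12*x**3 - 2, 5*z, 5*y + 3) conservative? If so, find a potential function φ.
Yes, F is conservative. φ = -3*x**4 - 2*x + 5*y*z + 3*z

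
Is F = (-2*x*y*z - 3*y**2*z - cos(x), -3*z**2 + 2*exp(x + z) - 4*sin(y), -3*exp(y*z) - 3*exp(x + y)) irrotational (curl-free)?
No, ∇×F = (-3*z*exp(y*z) + 6*z - 3*exp(x + y) - 2*exp(x + z), -2*x*y - 3*y**2 + 3*exp(x + y), 2*x*z + 6*y*z + 2*exp(x + z))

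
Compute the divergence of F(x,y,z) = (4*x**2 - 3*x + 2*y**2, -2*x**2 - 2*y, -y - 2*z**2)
8*x - 4*z - 5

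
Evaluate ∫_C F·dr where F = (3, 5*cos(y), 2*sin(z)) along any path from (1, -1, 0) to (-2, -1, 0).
-9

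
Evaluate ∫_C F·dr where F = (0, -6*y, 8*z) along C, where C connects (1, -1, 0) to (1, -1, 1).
4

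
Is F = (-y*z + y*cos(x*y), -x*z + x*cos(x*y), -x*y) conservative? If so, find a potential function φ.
Yes, F is conservative. φ = -x*y*z + sin(x*y)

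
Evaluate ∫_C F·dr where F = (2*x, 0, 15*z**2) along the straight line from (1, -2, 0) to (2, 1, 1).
8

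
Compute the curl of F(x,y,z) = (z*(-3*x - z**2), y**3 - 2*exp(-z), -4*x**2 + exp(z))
(-2*exp(-z), 5*x - 3*z**2, 0)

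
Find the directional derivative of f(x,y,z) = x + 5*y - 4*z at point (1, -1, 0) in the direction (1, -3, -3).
-2*sqrt(19)/19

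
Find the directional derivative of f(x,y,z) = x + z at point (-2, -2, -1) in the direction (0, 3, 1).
sqrt(10)/10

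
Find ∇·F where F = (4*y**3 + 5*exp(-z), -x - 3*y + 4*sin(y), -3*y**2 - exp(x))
4*cos(y) - 3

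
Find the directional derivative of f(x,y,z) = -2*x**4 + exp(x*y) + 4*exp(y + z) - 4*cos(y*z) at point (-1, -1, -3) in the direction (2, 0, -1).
2*sqrt(5)*(-2 + 2*exp(4)*sin(3) + (8 - E)*exp(4))*exp(-4)/5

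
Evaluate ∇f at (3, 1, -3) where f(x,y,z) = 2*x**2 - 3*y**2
(12, -6, 0)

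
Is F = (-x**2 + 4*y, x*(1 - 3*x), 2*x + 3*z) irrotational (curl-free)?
No, ∇×F = (0, -2, -6*x - 3)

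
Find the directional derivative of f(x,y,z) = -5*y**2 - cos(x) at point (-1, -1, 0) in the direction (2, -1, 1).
-sqrt(6)*(sin(1) + 5)/3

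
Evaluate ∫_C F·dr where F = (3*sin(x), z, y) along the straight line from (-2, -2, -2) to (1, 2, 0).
-4 - 3*cos(1) + 3*cos(2)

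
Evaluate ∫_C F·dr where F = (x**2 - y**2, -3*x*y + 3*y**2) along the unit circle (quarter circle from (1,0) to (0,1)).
1/3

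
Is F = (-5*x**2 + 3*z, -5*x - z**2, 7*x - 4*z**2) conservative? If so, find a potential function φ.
No, ∇×F = (2*z, -4, -5) ≠ 0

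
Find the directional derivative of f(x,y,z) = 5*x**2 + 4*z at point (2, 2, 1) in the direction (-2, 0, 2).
-8*sqrt(2)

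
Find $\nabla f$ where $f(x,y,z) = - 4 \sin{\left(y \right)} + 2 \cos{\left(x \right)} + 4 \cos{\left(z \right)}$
(-2*sin(x), -4*cos(y), -4*sin(z))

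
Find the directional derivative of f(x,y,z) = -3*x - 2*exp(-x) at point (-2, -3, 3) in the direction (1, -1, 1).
sqrt(3)*(-3 + 2*exp(2))/3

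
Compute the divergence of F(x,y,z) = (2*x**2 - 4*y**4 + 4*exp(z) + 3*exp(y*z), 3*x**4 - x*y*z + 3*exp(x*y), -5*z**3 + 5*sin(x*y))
-x*z + 3*x*exp(x*y) + 4*x - 15*z**2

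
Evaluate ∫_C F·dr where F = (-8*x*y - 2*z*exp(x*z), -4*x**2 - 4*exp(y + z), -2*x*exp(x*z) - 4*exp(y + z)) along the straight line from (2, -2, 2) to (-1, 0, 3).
-4*exp(3) - 28 - 2*exp(-3) + 2*exp(4)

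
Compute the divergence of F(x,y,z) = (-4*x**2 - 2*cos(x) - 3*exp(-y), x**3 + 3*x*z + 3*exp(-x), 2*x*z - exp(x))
-6*x + 2*sin(x)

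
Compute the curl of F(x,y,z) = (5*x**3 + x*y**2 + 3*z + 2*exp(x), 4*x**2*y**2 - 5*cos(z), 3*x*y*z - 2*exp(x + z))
(3*x*z - 5*sin(z), -3*y*z + 2*exp(x + z) + 3, 2*x*y*(4*y - 1))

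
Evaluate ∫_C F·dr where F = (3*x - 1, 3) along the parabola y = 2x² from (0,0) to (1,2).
13/2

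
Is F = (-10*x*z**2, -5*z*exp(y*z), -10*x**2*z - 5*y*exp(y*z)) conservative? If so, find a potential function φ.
Yes, F is conservative. φ = -5*x**2*z**2 - 5*exp(y*z)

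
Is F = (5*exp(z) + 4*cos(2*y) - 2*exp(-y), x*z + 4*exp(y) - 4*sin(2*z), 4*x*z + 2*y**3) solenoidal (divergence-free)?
No, ∇·F = 4*x + 4*exp(y)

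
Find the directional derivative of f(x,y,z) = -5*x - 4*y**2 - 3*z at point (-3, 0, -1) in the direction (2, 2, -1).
-7/3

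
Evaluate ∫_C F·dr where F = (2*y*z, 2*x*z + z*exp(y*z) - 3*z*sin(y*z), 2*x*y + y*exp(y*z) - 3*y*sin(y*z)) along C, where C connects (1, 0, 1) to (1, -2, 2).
-12 + 3*cos(4) + exp(-4)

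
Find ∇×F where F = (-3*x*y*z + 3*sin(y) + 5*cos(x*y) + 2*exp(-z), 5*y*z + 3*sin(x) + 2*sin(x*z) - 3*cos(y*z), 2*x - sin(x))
(-2*x*cos(x*z) - 3*y*sin(y*z) - 5*y, -3*x*y + cos(x) - 2 - 2*exp(-z), 3*x*z + 5*x*sin(x*y) + 2*z*cos(x*z) + 3*cos(x) - 3*cos(y))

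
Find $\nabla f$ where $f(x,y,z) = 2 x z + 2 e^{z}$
(2*z, 0, 2*x + 2*exp(z))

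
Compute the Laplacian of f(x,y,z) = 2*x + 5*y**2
10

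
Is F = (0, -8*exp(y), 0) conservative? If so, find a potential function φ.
Yes, F is conservative. φ = -8*exp(y)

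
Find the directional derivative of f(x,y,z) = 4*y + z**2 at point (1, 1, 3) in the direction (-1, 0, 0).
0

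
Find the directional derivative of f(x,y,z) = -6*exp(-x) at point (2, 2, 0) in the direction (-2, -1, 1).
-2*sqrt(6)*exp(-2)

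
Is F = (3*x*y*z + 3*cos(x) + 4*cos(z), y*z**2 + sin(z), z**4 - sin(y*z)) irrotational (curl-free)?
No, ∇×F = (-2*y*z - z*cos(y*z) - cos(z), 3*x*y - 4*sin(z), -3*x*z)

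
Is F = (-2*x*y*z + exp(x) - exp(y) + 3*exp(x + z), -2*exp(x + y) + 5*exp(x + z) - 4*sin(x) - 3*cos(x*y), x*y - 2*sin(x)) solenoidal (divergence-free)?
No, ∇·F = 3*x*sin(x*y) - 2*y*z + exp(x) - 2*exp(x + y) + 3*exp(x + z)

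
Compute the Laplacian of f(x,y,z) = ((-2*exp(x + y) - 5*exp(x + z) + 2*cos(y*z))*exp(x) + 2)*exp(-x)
-2*y**2*cos(y*z) - 2*z**2*cos(y*z) - 4*exp(x + y) - 10*exp(x + z) + 2*exp(-x)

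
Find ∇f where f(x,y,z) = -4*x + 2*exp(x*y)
(2*y*exp(x*y) - 4, 2*x*exp(x*y), 0)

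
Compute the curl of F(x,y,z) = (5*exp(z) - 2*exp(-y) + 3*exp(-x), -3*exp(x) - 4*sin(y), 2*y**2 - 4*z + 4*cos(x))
(4*y, 5*exp(z) + 4*sin(x), -3*exp(x) - 2*exp(-y))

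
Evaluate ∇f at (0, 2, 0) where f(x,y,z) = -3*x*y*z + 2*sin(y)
(0, 2*cos(2), 0)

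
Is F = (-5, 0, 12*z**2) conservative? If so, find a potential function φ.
Yes, F is conservative. φ = -5*x + 4*z**3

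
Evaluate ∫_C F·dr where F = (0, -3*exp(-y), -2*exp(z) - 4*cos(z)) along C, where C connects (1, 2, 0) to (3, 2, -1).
-2*exp(-1) + 2 + 4*sin(1)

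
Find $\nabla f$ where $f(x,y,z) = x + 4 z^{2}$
(1, 0, 8*z)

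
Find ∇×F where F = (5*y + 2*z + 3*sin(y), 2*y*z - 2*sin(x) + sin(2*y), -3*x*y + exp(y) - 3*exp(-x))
(-3*x - 2*y + exp(y), 3*y + 2 - 3*exp(-x), -2*cos(x) - 3*cos(y) - 5)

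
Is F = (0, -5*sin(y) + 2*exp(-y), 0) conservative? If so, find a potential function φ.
Yes, F is conservative. φ = 5*cos(y) - 2*exp(-y)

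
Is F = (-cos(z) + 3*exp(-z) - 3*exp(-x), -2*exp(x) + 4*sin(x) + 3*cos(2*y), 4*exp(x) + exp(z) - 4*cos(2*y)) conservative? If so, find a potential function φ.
No, ∇×F = (8*sin(2*y), -4*exp(x) + sin(z) - 3*exp(-z), -2*exp(x) + 4*cos(x)) ≠ 0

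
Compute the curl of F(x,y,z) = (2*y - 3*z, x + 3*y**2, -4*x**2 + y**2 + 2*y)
(2*y + 2, 8*x - 3, -1)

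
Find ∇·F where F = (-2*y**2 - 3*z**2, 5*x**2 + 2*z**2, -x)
0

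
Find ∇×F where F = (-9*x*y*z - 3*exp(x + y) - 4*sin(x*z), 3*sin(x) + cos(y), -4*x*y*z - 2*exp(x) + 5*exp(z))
(-4*x*z, -9*x*y - 4*x*cos(x*z) + 4*y*z + 2*exp(x), 9*x*z + 3*exp(x + y) + 3*cos(x))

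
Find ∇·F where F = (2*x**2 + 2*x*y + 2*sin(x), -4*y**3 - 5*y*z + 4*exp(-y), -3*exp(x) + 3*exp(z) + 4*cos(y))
4*x - 12*y**2 + 2*y - 5*z + 3*exp(z) + 2*cos(x) - 4*exp(-y)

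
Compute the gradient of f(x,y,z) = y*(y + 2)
(0, 2*y + 2, 0)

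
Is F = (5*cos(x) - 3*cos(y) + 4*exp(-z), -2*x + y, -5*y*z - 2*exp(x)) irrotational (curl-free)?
No, ∇×F = (-5*z, 2*exp(x) - 4*exp(-z), -3*sin(y) - 2)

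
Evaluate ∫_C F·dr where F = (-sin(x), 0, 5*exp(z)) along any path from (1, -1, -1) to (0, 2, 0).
-5*exp(-1) - cos(1) + 6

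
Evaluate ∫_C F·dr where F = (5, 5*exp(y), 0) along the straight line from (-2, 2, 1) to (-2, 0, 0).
5 - 5*exp(2)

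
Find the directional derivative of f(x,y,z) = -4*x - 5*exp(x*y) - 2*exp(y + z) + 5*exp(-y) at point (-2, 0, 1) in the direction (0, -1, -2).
sqrt(5)*(-5 + 6*E)/5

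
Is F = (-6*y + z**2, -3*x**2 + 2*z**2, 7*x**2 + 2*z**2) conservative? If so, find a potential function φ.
No, ∇×F = (-4*z, -14*x + 2*z, 6 - 6*x) ≠ 0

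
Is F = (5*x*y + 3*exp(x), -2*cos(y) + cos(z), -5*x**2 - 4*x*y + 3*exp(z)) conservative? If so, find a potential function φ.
No, ∇×F = (-4*x + sin(z), 10*x + 4*y, -5*x) ≠ 0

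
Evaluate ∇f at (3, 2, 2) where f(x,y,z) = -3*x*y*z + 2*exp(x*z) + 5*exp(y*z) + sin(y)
(-12 + 4*exp(6), -18 + cos(2) + 10*exp(4), -18 + 10*exp(4) + 6*exp(6))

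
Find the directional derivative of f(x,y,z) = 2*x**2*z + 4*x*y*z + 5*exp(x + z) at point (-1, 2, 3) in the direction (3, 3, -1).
2*sqrt(19)*(3 + 5*exp(2))/19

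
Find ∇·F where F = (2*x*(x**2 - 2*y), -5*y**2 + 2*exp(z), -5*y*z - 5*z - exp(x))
6*x**2 - 19*y - 5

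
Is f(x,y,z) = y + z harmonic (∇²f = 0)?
Yes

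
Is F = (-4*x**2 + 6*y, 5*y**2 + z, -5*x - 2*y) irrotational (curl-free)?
No, ∇×F = (-3, 5, -6)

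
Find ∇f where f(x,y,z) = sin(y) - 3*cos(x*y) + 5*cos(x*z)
(3*y*sin(x*y) - 5*z*sin(x*z), 3*x*sin(x*y) + cos(y), -5*x*sin(x*z))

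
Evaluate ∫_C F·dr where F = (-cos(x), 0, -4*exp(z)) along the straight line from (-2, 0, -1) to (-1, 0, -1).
-sin(2) + sin(1)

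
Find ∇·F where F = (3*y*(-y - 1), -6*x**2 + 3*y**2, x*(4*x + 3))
6*y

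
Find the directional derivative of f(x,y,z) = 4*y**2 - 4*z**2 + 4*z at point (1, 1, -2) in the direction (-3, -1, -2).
-24*sqrt(14)/7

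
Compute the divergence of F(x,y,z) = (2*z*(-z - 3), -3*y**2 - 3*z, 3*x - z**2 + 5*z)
-6*y - 2*z + 5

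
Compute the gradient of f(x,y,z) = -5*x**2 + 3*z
(-10*x, 0, 3)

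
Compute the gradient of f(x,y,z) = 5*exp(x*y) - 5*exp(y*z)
(5*y*exp(x*y), 5*x*exp(x*y) - 5*z*exp(y*z), -5*y*exp(y*z))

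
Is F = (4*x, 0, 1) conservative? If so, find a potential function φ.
Yes, F is conservative. φ = 2*x**2 + z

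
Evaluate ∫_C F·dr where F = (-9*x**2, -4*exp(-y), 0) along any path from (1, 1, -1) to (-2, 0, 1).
31 - 4*exp(-1)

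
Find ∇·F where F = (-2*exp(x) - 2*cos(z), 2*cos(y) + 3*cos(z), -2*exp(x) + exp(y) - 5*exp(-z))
-2*exp(x) - 2*sin(y) + 5*exp(-z)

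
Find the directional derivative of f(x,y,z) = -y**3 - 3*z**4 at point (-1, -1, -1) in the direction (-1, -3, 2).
33*sqrt(14)/14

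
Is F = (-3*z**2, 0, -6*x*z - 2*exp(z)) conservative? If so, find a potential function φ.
Yes, F is conservative. φ = -3*x*z**2 - 2*exp(z)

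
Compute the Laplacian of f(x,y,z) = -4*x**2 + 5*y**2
2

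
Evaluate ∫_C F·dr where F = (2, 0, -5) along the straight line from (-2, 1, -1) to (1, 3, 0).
1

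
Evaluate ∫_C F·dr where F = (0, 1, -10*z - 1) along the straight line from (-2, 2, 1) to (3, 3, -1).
3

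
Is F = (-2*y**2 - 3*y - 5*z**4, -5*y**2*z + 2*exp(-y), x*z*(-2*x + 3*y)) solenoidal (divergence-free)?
No, ∇·F = -2*x**2 + 3*x*y - 10*y*z - 2*exp(-y)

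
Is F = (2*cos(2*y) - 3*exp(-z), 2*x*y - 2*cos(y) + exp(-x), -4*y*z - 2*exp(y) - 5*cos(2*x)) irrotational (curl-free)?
No, ∇×F = (-4*z - 2*exp(y), -10*sin(2*x) + 3*exp(-z), 2*y + 4*sin(2*y) - exp(-x))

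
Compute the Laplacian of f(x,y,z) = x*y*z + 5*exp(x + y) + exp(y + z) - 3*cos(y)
10*exp(x + y) + 2*exp(y + z) + 3*cos(y)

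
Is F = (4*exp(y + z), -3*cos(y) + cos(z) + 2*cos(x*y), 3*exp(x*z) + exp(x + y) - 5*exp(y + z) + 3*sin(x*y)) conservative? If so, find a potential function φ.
No, ∇×F = (3*x*cos(x*y) + exp(x + y) - 5*exp(y + z) + sin(z), -3*y*cos(x*y) - 3*z*exp(x*z) - exp(x + y) + 4*exp(y + z), -2*y*sin(x*y) - 4*exp(y + z)) ≠ 0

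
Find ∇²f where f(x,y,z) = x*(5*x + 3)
10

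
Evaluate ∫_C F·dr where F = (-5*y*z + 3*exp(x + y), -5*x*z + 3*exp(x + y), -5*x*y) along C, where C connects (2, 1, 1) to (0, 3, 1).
10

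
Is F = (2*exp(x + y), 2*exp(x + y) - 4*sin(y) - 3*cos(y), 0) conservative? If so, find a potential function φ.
Yes, F is conservative. φ = 2*exp(x + y) - 3*sin(y) + 4*cos(y)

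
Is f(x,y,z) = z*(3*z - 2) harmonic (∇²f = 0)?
No, ∇²f = 6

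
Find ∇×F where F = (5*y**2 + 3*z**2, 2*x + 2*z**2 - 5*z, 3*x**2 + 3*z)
(5 - 4*z, -6*x + 6*z, 2 - 10*y)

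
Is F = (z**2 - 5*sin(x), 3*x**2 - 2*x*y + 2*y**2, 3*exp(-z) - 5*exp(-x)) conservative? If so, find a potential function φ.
No, ∇×F = (0, 2*z - 5*exp(-x), 6*x - 2*y) ≠ 0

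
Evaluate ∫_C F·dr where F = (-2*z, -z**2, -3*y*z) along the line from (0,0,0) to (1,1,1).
-7/3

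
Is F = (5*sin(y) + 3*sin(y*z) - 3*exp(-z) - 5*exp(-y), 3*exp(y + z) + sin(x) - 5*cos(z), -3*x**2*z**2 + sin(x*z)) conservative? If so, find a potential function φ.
No, ∇×F = (-3*exp(y + z) - 5*sin(z), 6*x*z**2 + 3*y*cos(y*z) - z*cos(x*z) + 3*exp(-z), -3*z*cos(y*z) + cos(x) - 5*cos(y) - 5*exp(-y)) ≠ 0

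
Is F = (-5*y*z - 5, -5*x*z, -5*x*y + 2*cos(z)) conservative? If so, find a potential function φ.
Yes, F is conservative. φ = -5*x*y*z - 5*x + 2*sin(z)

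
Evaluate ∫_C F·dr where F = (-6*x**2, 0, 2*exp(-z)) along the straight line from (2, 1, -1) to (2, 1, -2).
2*E*(1 - E)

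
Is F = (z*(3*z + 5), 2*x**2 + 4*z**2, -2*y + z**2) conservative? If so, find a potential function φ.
No, ∇×F = (-8*z - 2, 6*z + 5, 4*x) ≠ 0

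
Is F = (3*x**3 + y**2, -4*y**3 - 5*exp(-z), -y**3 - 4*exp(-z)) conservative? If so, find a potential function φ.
No, ∇×F = (-3*y**2 - 5*exp(-z), 0, -2*y) ≠ 0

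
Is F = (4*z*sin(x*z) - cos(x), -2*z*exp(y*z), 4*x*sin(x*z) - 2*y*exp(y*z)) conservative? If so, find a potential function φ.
Yes, F is conservative. φ = -2*exp(y*z) - sin(x) - 4*cos(x*z)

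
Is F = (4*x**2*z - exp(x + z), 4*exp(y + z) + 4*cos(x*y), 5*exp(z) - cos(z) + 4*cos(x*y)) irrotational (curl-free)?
No, ∇×F = (-4*x*sin(x*y) - 4*exp(y + z), 4*x**2 + 4*y*sin(x*y) - exp(x + z), -4*y*sin(x*y))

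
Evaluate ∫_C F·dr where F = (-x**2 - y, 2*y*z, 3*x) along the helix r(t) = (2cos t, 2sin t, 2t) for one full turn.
-4*pi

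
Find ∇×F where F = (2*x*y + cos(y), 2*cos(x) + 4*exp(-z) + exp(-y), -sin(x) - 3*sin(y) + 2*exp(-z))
(-3*cos(y) + 4*exp(-z), cos(x), -2*x - 2*sin(x) + sin(y))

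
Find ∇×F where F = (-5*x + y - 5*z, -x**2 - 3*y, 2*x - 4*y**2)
(-8*y, -7, -2*x - 1)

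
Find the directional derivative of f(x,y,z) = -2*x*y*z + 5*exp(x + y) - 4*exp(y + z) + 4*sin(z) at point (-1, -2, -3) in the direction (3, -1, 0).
sqrt(10)*(-3*exp(5) + 2/5 + exp(2))*exp(-5)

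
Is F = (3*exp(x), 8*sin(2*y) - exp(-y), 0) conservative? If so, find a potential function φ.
Yes, F is conservative. φ = 3*exp(x) - 4*cos(2*y) + exp(-y)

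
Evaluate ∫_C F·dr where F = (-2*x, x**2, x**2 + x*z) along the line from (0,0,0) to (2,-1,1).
-10/3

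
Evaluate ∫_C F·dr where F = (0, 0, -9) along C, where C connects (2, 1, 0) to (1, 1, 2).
-18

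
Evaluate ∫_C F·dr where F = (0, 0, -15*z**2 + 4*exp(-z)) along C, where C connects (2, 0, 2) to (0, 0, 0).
4*exp(-2) + 36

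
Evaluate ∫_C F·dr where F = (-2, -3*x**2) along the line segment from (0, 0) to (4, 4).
-72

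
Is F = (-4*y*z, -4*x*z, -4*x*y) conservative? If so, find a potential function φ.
Yes, F is conservative. φ = -4*x*y*z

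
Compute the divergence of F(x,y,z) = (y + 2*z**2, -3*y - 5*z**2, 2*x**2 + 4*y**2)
-3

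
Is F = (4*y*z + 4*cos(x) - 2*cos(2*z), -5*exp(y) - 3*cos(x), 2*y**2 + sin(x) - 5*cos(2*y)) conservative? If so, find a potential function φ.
No, ∇×F = (4*y + 10*sin(2*y), 4*y + 4*sin(2*z) - cos(x), -4*z + 3*sin(x)) ≠ 0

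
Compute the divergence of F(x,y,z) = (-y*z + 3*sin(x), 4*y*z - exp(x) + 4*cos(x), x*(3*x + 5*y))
4*z + 3*cos(x)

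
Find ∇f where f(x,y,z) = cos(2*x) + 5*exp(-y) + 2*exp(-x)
(-2*sin(2*x) - 2*exp(-x), -5*exp(-y), 0)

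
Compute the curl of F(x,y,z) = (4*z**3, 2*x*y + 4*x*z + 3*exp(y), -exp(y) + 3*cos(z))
(-4*x - exp(y), 12*z**2, 2*y + 4*z)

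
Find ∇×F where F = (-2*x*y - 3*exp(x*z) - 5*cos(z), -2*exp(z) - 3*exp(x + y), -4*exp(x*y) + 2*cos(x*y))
(-4*x*exp(x*y) - 2*x*sin(x*y) + 2*exp(z), -3*x*exp(x*z) + 4*y*exp(x*y) + 2*y*sin(x*y) + 5*sin(z), 2*x - 3*exp(x + y))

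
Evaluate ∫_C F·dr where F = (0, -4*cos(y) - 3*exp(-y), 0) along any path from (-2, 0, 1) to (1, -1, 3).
-3 + 4*sin(1) + 3*E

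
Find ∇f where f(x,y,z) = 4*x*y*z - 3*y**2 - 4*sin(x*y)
(4*y*(z - cos(x*y)), 4*x*z - 4*x*cos(x*y) - 6*y, 4*x*y)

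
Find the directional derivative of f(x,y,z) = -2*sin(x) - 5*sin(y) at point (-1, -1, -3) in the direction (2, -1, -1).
sqrt(6)*cos(1)/6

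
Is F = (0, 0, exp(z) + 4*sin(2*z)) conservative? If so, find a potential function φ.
Yes, F is conservative. φ = exp(z) - 2*cos(2*z)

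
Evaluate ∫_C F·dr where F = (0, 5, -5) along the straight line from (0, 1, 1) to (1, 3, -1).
20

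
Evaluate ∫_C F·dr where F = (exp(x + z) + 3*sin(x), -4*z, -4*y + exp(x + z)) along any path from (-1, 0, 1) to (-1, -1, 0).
-1 + exp(-1)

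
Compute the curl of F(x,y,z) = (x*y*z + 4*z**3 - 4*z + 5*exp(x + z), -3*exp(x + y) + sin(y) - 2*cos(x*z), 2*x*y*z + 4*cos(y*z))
(2*x*z - 2*x*sin(x*z) - 4*z*sin(y*z), x*y - 2*y*z + 12*z**2 + 5*exp(x + z) - 4, -x*z + 2*z*sin(x*z) - 3*exp(x + y))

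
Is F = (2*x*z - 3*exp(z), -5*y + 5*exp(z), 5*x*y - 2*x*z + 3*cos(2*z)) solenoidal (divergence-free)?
No, ∇·F = -2*x + 2*z - 6*sin(2*z) - 5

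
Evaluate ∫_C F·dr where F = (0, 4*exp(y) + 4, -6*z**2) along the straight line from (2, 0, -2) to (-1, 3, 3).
-62 + 4*exp(3)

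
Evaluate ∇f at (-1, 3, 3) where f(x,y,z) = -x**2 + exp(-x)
(2 - E, 0, 0)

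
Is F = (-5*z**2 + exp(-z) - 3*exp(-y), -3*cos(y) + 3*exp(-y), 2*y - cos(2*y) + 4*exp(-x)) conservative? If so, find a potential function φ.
No, ∇×F = (2*sin(2*y) + 2, -10*z - exp(-z) + 4*exp(-x), -3*exp(-y)) ≠ 0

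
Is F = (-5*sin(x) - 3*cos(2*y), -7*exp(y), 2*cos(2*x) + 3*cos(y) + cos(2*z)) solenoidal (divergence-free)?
No, ∇·F = -7*exp(y) - 2*sin(2*z) - 5*cos(x)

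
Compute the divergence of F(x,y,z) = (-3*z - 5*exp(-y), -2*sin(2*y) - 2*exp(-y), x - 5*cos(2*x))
-4*cos(2*y) + 2*exp(-y)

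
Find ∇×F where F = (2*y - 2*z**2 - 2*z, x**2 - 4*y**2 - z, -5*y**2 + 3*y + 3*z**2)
(4 - 10*y, -4*z - 2, 2*x - 2)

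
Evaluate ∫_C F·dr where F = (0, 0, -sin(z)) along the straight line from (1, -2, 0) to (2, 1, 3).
-1 + cos(3)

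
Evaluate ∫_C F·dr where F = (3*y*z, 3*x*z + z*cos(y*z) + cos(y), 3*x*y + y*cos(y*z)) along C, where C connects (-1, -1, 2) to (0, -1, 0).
-6 + sin(2)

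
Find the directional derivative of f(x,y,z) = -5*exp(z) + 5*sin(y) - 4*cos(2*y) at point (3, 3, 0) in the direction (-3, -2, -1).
sqrt(14)*(-16*sin(6) + 5 - 10*cos(3))/14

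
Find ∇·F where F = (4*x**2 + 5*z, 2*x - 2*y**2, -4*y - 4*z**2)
8*x - 4*y - 8*z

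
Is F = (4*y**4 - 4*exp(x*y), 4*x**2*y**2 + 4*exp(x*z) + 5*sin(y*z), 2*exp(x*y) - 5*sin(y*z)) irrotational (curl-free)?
No, ∇×F = (2*x*exp(x*y) - 4*x*exp(x*z) - 5*y*cos(y*z) - 5*z*cos(y*z), -2*y*exp(x*y), 8*x*y**2 + 4*x*exp(x*y) - 16*y**3 + 4*z*exp(x*z))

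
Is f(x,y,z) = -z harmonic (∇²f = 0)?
Yes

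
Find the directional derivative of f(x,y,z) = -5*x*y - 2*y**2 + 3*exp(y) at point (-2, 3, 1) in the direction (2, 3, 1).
9*sqrt(14)*(-4 + exp(3))/14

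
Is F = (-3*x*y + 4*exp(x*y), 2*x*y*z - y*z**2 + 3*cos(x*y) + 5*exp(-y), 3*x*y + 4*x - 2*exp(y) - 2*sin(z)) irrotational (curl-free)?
No, ∇×F = (-2*x*y + 3*x + 2*y*z - 2*exp(y), -3*y - 4, -4*x*exp(x*y) + 3*x + 2*y*z - 3*y*sin(x*y))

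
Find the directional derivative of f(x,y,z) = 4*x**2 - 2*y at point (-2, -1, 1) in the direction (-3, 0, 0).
16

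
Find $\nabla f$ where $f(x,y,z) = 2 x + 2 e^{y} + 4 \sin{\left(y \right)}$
(2, 2*exp(y) + 4*cos(y), 0)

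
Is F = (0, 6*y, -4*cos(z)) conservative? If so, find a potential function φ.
Yes, F is conservative. φ = 3*y**2 - 4*sin(z)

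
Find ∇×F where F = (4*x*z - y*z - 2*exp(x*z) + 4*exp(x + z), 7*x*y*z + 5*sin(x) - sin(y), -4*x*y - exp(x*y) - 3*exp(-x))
(x*(-7*y - exp(x*y) - 4), -2*x*exp(x*z) + 4*x + y*exp(x*y) + 3*y + 4*exp(x + z) - 3*exp(-x), 7*y*z + z + 5*cos(x))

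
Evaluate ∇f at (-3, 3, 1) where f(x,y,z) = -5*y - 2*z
(0, -5, -2)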